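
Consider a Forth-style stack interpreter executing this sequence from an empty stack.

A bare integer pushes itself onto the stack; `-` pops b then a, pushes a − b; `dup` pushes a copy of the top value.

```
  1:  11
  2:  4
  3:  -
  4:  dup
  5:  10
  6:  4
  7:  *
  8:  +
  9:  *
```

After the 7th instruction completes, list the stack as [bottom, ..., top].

11  → [11]
4   → [11, 4]
-   → [7]
dup → [7, 7]
10  → [7, 7, 10]
4   → [7, 7, 10, 4]
*   → [7, 7, 40]

[7, 7, 40]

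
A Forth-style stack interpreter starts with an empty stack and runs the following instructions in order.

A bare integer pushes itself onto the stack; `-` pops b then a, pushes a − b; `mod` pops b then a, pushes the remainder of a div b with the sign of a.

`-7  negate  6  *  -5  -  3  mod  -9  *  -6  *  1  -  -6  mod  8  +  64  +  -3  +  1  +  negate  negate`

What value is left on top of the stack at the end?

-7      [-7]
negate  [7]
6       [7, 6]
*       [42]
-5      [42, -5]
-       [47]
3       [47, 3]
mod     [2]
-9      [2, -9]
*       [-18]
-6      [-18, -6]
*       [108]
1       [108, 1]
-       [107]
-6      [107, -6]
mod     [5]
8       [5, 8]
+       [13]
64      [13, 64]
+       [77]
-3      [77, -3]
+       [74]
1       [74, 1]
+       [75]
negate  [-75]
negate  [75]

75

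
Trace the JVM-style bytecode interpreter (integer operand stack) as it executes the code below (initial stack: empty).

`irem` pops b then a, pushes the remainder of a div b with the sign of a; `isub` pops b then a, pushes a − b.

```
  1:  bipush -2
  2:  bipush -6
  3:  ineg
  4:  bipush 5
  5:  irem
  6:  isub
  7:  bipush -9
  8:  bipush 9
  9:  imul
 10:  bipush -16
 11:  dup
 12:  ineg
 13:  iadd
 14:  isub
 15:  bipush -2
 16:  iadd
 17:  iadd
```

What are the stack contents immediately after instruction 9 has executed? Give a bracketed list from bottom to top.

bipush -2 -> [-2]
bipush -6 -> [-2, -6]
ineg      -> [-2, 6]
bipush 5  -> [-2, 6, 5]
irem      -> [-2, 1]
isub      -> [-3]
bipush -9 -> [-3, -9]
bipush 9  -> [-3, -9, 9]
imul      -> [-3, -81]

[-3, -81]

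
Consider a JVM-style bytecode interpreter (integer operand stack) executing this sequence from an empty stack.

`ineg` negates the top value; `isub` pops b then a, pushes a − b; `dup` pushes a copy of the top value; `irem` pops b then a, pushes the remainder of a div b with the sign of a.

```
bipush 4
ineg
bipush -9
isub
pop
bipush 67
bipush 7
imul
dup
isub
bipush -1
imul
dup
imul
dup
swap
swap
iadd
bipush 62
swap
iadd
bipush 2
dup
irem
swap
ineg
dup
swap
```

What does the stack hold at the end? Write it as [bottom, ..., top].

bipush 4  → 4
ineg      → -4
bipush -9 → -4 -9
isub      → 5
pop       → (empty)
bipush 67 → 67
bipush 7  → 67 7
imul      → 469
dup       → 469 469
isub      → 0
bipush -1 → 0 -1
imul      → 0
dup       → 0 0
imul      → 0
dup       → 0 0
swap      → 0 0
swap      → 0 0
iadd      → 0
bipush 62 → 0 62
swap      → 62 0
iadd      → 62
bipush 2  → 62 2
dup       → 62 2 2
irem      → 62 0
swap      → 0 62
ineg      → 0 -62
dup       → 0 -62 -62
swap      → 0 -62 -62

[0, -62, -62]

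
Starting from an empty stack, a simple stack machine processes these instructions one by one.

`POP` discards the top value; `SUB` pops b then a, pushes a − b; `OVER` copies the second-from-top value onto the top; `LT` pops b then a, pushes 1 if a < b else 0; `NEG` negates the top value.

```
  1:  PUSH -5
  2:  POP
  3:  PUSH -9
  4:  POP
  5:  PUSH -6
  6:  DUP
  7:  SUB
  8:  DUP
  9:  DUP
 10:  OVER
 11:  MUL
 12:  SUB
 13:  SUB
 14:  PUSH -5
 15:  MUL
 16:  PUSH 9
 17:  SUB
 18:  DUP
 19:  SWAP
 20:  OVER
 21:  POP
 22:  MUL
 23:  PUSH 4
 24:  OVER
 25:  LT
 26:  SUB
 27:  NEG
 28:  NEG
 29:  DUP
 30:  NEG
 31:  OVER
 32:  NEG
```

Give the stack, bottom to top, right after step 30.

PUSH -5 → -5
POP     → (empty)
PUSH -9 → -9
POP     → (empty)
PUSH -6 → -6
DUP     → -6 -6
SUB     → 0
DUP     → 0 0
DUP     → 0 0 0
OVER    → 0 0 0 0
MUL     → 0 0 0
SUB     → 0 0
SUB     → 0
PUSH -5 → 0 -5
MUL     → 0
PUSH 9  → 0 9
SUB     → -9
DUP     → -9 -9
SWAP    → -9 -9
OVER    → -9 -9 -9
POP     → -9 -9
MUL     → 81
PUSH 4  → 81 4
OVER    → 81 4 81
LT      → 81 1
SUB     → 80
NEG     → -80
NEG     → 80
DUP     → 80 80
NEG     → 80 -80

[80, -80]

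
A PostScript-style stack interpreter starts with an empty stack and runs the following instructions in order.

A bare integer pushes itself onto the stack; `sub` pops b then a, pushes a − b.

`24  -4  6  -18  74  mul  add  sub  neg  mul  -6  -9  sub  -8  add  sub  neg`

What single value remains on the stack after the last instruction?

24  : 24
-4  : 24 -4
6   : 24 -4 6
-18 : 24 -4 6 -18
74  : 24 -4 6 -18 74
mul : 24 -4 6 -1332
add : 24 -4 -1326
sub : 24 1322
neg : 24 -1322
mul : -31728
-6  : -31728 -6
-9  : -31728 -6 -9
sub : -31728 3
-8  : -31728 3 -8
add : -31728 -5
sub : -31723
neg : 31723

31723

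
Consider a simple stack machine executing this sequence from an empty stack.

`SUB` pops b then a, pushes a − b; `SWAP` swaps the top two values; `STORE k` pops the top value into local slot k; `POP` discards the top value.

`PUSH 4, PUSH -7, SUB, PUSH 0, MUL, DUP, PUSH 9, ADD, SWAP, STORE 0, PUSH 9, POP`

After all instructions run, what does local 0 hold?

0

PUSH 4  → [4]
PUSH -7 → [4, -7]
SUB     → [11]
PUSH 0  → [11, 0]
MUL     → [0]
DUP     → [0, 0]
PUSH 9  → [0, 0, 9]
ADD     → [0, 9]
SWAP    → [9, 0]
STORE 0 → [9]
PUSH 9  → [9, 9]
POP     → [9]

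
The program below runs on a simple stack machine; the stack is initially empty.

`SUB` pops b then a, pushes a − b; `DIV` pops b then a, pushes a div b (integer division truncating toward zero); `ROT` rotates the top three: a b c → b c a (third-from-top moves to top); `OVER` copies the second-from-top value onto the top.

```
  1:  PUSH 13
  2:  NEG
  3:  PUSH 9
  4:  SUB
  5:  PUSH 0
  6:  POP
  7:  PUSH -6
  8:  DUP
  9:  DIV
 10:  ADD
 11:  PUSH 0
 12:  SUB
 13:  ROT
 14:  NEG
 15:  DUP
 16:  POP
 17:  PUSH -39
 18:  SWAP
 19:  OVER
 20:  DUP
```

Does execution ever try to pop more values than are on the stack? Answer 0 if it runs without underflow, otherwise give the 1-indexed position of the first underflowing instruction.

PUSH 13 : [13]
NEG     : [-13]
PUSH 9  : [-13, 9]
SUB     : [-22]
PUSH 0  : [-22, 0]
POP     : [-22]
PUSH -6 : [-22, -6]
DUP     : [-22, -6, -6]
DIV     : [-22, 1]
ADD     : [-21]
PUSH 0  : [-21, 0]
SUB     : [-21]
ROT  — needs 3 operands, stack has 1 → underflow

13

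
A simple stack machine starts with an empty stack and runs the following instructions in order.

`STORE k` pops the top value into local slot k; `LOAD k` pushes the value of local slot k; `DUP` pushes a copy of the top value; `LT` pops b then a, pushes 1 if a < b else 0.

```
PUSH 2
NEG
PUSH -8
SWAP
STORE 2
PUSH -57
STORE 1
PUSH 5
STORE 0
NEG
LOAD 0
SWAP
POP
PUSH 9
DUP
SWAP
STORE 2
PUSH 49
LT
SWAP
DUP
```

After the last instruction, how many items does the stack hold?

3

PUSH 2   -> [2]
NEG      -> [-2]
PUSH -8  -> [-2, -8]
SWAP     -> [-8, -2]
STORE 2  -> [-8]
PUSH -57 -> [-8, -57]
STORE 1  -> [-8]
PUSH 5   -> [-8, 5]
STORE 0  -> [-8]
NEG      -> [8]
LOAD 0   -> [8, 5]
SWAP     -> [5, 8]
POP      -> [5]
PUSH 9   -> [5, 9]
DUP      -> [5, 9, 9]
SWAP     -> [5, 9, 9]
STORE 2  -> [5, 9]
PUSH 49  -> [5, 9, 49]
LT       -> [5, 1]
SWAP     -> [1, 5]
DUP      -> [1, 5, 5]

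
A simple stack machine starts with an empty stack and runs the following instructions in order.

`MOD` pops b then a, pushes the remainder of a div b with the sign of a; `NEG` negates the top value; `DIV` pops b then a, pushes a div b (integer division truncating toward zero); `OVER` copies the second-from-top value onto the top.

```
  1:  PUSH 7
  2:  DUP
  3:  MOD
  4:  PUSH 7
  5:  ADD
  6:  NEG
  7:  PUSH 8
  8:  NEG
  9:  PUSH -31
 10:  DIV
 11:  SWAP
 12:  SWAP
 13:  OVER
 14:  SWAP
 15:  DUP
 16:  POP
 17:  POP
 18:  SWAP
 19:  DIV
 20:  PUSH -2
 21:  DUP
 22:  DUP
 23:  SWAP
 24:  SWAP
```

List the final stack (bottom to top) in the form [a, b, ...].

[1, -2, -2, -2]

PUSH 7   → 7
DUP      → 7 7
MOD      → 0
PUSH 7   → 0 7
ADD      → 7
NEG      → -7
PUSH 8   → -7 8
NEG      → -7 -8
PUSH -31 → -7 -8 -31
DIV      → -7 0
SWAP     → 0 -7
SWAP     → -7 0
OVER     → -7 0 -7
SWAP     → -7 -7 0
DUP      → -7 -7 0 0
POP      → -7 -7 0
POP      → -7 -7
SWAP     → -7 -7
DIV      → 1
PUSH -2  → 1 -2
DUP      → 1 -2 -2
DUP      → 1 -2 -2 -2
SWAP     → 1 -2 -2 -2
SWAP     → 1 -2 -2 -2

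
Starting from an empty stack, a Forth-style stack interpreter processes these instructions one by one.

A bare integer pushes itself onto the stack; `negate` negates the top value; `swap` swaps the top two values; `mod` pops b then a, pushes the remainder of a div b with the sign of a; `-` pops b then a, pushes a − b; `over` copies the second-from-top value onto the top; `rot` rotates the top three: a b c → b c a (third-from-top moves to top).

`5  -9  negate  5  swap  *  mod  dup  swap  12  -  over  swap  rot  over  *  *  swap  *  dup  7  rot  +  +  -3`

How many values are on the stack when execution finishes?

5      → [5]
-9     → [5, -9]
negate → [5, 9]
5      → [5, 9, 5]
swap   → [5, 5, 9]
*      → [5, 45]
mod    → [5]
dup    → [5, 5]
swap   → [5, 5]
12     → [5, 5, 12]
-      → [5, -7]
over   → [5, -7, 5]
swap   → [5, 5, -7]
rot    → [5, -7, 5]
over   → [5, -7, 5, -7]
*      → [5, -7, -35]
*      → [5, 245]
swap   → [245, 5]
*      → [1225]
dup    → [1225, 1225]
7      → [1225, 1225, 7]
rot    → [1225, 7, 1225]
+      → [1225, 1232]
+      → [2457]
-3     → [2457, -3]

2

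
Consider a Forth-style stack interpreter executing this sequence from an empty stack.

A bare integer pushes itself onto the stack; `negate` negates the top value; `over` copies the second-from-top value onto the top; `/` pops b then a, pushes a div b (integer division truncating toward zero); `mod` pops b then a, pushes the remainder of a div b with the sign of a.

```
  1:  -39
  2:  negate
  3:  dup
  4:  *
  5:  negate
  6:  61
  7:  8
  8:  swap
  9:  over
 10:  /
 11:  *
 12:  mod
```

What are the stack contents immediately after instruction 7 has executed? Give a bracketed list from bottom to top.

[-1521, 61, 8]

-39    -> -39
negate -> 39
dup    -> 39 39
*      -> 1521
negate -> -1521
61     -> -1521 61
8      -> -1521 61 8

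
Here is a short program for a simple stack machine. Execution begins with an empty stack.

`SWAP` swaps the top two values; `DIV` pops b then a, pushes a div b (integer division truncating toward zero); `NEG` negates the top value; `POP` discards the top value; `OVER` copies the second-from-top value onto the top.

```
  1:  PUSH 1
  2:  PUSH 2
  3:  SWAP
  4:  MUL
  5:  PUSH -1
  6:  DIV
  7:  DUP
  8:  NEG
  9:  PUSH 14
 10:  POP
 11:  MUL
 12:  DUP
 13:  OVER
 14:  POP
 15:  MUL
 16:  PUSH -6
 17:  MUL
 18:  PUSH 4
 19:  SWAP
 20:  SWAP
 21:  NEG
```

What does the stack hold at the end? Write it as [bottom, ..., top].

PUSH 1   [1]
PUSH 2   [1, 2]
SWAP     [2, 1]
MUL      [2]
PUSH -1  [2, -1]
DIV      [-2]
DUP      [-2, -2]
NEG      [-2, 2]
PUSH 14  [-2, 2, 14]
POP      [-2, 2]
MUL      [-4]
DUP      [-4, -4]
OVER     [-4, -4, -4]
POP      [-4, -4]
MUL      [16]
PUSH -6  [16, -6]
MUL      [-96]
PUSH 4   [-96, 4]
SWAP     [4, -96]
SWAP     [-96, 4]
NEG      [-96, -4]

[-96, -4]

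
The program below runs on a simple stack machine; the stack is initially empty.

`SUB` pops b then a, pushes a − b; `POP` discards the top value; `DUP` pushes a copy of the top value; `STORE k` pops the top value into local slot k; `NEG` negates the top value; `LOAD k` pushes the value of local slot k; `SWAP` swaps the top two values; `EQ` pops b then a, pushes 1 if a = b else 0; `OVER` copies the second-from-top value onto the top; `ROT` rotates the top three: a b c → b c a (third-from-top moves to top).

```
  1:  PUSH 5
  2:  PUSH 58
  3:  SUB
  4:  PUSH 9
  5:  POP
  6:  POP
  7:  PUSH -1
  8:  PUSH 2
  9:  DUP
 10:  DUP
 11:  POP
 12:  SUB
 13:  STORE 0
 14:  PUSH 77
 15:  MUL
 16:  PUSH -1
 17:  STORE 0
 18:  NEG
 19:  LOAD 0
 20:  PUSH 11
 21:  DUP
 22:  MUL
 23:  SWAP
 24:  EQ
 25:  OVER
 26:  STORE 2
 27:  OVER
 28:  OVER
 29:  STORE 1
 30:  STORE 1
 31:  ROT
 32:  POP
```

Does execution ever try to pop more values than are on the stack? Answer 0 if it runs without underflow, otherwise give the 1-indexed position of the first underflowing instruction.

PUSH 5  → [5]
PUSH 58 → [5, 58]
SUB     → [-53]
PUSH 9  → [-53, 9]
POP     → [-53]
POP     → []
PUSH -1 → [-1]
PUSH 2  → [-1, 2]
DUP     → [-1, 2, 2]
DUP     → [-1, 2, 2, 2]
POP     → [-1, 2, 2]
SUB     → [-1, 0]
STORE 0 → [-1]
PUSH 77 → [-1, 77]
MUL     → [-77]
PUSH -1 → [-77, -1]
STORE 0 → [-77]
NEG     → [77]
LOAD 0  → [77, -1]
PUSH 11 → [77, -1, 11]
DUP     → [77, -1, 11, 11]
MUL     → [77, -1, 121]
SWAP    → [77, 121, -1]
EQ      → [77, 0]
OVER    → [77, 0, 77]
STORE 2 → [77, 0]
OVER    → [77, 0, 77]
OVER    → [77, 0, 77, 0]
STORE 1 → [77, 0, 77]
STORE 1 → [77, 0]
ROT  — needs 3 operands, stack has 2 → underflow

31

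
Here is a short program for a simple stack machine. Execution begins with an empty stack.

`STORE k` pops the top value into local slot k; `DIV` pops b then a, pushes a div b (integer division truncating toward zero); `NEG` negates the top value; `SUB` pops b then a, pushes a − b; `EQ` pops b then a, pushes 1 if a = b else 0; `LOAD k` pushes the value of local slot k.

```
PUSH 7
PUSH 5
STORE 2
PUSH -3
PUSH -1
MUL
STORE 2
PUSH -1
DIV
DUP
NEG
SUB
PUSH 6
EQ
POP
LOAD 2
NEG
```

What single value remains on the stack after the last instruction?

PUSH 7  : [7]
PUSH 5  : [7, 5]
STORE 2 : [7]
PUSH -3 : [7, -3]
PUSH -1 : [7, -3, -1]
MUL     : [7, 3]
STORE 2 : [7]
PUSH -1 : [7, -1]
DIV     : [-7]
DUP     : [-7, -7]
NEG     : [-7, 7]
SUB     : [-14]
PUSH 6  : [-14, 6]
EQ      : [0]
POP     : []
LOAD 2  : [3]
NEG     : [-3]

-3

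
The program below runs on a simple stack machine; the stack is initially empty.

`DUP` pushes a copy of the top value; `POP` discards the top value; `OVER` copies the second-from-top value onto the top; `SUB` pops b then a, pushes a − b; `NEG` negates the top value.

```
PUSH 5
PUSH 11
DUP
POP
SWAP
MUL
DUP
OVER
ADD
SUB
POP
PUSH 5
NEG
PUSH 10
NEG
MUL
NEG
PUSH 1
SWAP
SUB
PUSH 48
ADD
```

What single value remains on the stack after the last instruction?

PUSH 5  : [5]
PUSH 11 : [5, 11]
DUP     : [5, 11, 11]
POP     : [5, 11]
SWAP    : [11, 5]
MUL     : [55]
DUP     : [55, 55]
OVER    : [55, 55, 55]
ADD     : [55, 110]
SUB     : [-55]
POP     : []
PUSH 5  : [5]
NEG     : [-5]
PUSH 10 : [-5, 10]
NEG     : [-5, -10]
MUL     : [50]
NEG     : [-50]
PUSH 1  : [-50, 1]
SWAP    : [1, -50]
SUB     : [51]
PUSH 48 : [51, 48]
ADD     : [99]

99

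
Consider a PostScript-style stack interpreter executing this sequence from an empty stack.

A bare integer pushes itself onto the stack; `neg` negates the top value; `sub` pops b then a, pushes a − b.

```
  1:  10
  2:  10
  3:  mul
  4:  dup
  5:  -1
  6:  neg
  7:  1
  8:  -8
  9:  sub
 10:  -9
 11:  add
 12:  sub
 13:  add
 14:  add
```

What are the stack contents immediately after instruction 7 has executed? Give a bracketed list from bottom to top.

[100, 100, 1, 1]

10  -> 10
10  -> 10 10
mul -> 100
dup -> 100 100
-1  -> 100 100 -1
neg -> 100 100 1
1   -> 100 100 1 1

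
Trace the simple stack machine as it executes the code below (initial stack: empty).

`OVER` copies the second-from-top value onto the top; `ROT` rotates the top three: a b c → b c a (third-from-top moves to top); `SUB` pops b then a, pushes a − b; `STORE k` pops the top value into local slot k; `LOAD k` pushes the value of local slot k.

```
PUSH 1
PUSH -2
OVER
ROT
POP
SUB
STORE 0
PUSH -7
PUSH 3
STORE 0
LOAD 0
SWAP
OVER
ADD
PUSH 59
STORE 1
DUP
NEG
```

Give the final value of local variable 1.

59

PUSH 1  → 1
PUSH -2 → 1 -2
OVER    → 1 -2 1
ROT     → -2 1 1
POP     → -2 1
SUB     → -3
STORE 0 → (empty)
PUSH -7 → -7
PUSH 3  → -7 3
STORE 0 → -7
LOAD 0  → -7 3
SWAP    → 3 -7
OVER    → 3 -7 3
ADD     → 3 -4
PUSH 59 → 3 -4 59
STORE 1 → 3 -4
DUP     → 3 -4 -4
NEG     → 3 -4 4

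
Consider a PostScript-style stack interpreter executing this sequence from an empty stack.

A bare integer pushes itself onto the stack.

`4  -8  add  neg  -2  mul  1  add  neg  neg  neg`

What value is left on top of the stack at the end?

7

4   -> 4
-8  -> 4 -8
add -> -4
neg -> 4
-2  -> 4 -2
mul -> -8
1   -> -8 1
add -> -7
neg -> 7
neg -> -7
neg -> 7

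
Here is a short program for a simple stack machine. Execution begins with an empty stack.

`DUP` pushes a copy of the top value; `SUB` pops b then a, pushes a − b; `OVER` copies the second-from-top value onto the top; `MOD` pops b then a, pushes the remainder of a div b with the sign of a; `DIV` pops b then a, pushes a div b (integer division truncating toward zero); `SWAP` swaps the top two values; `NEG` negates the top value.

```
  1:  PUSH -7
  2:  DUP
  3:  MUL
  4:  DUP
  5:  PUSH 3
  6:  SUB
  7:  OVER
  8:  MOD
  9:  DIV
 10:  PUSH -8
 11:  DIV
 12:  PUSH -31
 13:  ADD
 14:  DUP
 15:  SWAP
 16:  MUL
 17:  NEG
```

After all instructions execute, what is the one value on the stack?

PUSH -7  → [-7]
DUP      → [-7, -7]
MUL      → [49]
DUP      → [49, 49]
PUSH 3   → [49, 49, 3]
SUB      → [49, 46]
OVER     → [49, 46, 49]
MOD      → [49, 46]
DIV      → [1]
PUSH -8  → [1, -8]
DIV      → [0]
PUSH -31 → [0, -31]
ADD      → [-31]
DUP      → [-31, -31]
SWAP     → [-31, -31]
MUL      → [961]
NEG      → [-961]

-961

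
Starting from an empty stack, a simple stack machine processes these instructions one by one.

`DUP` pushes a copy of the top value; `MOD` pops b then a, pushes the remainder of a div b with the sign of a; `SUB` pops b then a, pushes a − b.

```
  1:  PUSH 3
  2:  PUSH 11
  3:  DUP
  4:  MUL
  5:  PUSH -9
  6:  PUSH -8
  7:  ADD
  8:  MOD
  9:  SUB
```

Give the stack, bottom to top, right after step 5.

[3, 121, -9]

PUSH 3  : 3
PUSH 11 : 3 11
DUP     : 3 11 11
MUL     : 3 121
PUSH -9 : 3 121 -9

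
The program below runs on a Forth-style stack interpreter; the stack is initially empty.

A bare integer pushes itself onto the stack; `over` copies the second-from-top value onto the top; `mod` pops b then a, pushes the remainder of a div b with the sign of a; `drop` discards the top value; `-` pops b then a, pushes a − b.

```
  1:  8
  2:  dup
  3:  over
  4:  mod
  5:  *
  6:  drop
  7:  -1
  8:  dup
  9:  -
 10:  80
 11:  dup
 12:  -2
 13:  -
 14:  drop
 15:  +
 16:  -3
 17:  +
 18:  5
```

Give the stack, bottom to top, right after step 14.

8    -> [8]
dup  -> [8, 8]
over -> [8, 8, 8]
mod  -> [8, 0]
*    -> [0]
drop -> []
-1   -> [-1]
dup  -> [-1, -1]
-    -> [0]
80   -> [0, 80]
dup  -> [0, 80, 80]
-2   -> [0, 80, 80, -2]
-    -> [0, 80, 82]
drop -> [0, 80]

[0, 80]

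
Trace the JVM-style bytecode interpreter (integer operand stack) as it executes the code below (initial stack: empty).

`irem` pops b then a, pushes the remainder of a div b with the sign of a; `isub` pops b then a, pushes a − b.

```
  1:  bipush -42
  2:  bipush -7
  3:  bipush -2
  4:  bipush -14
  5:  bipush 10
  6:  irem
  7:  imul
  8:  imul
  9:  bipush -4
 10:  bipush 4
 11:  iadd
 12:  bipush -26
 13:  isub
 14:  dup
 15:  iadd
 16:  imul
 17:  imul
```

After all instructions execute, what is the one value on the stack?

122304

bipush -42 → -42
bipush -7  → -42 -7
bipush -2  → -42 -7 -2
bipush -14 → -42 -7 -2 -14
bipush 10  → -42 -7 -2 -14 10
irem       → -42 -7 -2 -4
imul       → -42 -7 8
imul       → -42 -56
bipush -4  → -42 -56 -4
bipush 4   → -42 -56 -4 4
iadd       → -42 -56 0
bipush -26 → -42 -56 0 -26
isub       → -42 -56 26
dup        → -42 -56 26 26
iadd       → -42 -56 52
imul       → -42 -2912
imul       → 122304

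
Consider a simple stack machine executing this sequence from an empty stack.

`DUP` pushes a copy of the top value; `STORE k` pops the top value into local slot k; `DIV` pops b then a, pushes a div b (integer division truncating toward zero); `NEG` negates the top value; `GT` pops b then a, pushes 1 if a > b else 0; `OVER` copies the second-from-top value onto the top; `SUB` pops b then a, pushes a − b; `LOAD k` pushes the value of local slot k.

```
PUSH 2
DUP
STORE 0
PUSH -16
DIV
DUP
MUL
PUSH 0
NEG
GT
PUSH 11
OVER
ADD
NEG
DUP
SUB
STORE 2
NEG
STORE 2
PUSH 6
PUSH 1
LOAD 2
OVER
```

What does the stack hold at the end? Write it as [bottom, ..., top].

PUSH 2   → [2]
DUP      → [2, 2]
STORE 0  → [2]
PUSH -16 → [2, -16]
DIV      → [0]
DUP      → [0, 0]
MUL      → [0]
PUSH 0   → [0, 0]
NEG      → [0, 0]
GT       → [0]
PUSH 11  → [0, 11]
OVER     → [0, 11, 0]
ADD      → [0, 11]
NEG      → [0, -11]
DUP      → [0, -11, -11]
SUB      → [0, 0]
STORE 2  → [0]
NEG      → [0]
STORE 2  → []
PUSH 6   → [6]
PUSH 1   → [6, 1]
LOAD 2   → [6, 1, 0]
OVER     → [6, 1, 0, 1]

[6, 1, 0, 1]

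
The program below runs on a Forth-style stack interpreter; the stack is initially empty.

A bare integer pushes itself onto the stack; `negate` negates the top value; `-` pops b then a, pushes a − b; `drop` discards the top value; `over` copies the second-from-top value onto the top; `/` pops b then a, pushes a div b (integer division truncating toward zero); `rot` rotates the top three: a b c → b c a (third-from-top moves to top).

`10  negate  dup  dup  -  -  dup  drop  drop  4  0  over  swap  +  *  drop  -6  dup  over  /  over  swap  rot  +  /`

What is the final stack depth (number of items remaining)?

1

10     : 10
negate : -10
dup    : -10 -10
dup    : -10 -10 -10
-      : -10 0
-      : -10
dup    : -10 -10
drop   : -10
drop   : (empty)
4      : 4
0      : 4 0
over   : 4 0 4
swap   : 4 4 0
+      : 4 4
*      : 16
drop   : (empty)
-6     : -6
dup    : -6 -6
over   : -6 -6 -6
/      : -6 1
over   : -6 1 -6
swap   : -6 -6 1
rot    : -6 1 -6
+      : -6 -5
/      : 1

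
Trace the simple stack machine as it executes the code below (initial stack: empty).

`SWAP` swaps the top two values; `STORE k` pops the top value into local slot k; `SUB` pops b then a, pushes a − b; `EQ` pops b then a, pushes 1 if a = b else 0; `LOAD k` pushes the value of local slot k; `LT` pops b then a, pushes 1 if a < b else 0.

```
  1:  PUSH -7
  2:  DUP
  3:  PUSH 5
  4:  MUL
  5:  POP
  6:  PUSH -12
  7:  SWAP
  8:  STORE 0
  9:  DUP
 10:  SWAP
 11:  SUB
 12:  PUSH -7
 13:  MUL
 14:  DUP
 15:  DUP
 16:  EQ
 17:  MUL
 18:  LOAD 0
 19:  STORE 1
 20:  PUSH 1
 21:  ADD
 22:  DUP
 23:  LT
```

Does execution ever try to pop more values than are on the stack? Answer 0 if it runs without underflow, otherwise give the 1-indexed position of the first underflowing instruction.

0

PUSH -7  → [-7]
DUP      → [-7, -7]
PUSH 5   → [-7, -7, 5]
MUL      → [-7, -35]
POP      → [-7]
PUSH -12 → [-7, -12]
SWAP     → [-12, -7]
STORE 0  → [-12]
DUP      → [-12, -12]
SWAP     → [-12, -12]
SUB      → [0]
PUSH -7  → [0, -7]
MUL      → [0]
DUP      → [0, 0]
DUP      → [0, 0, 0]
EQ       → [0, 1]
MUL      → [0]
LOAD 0   → [0, -7]
STORE 1  → [0]
PUSH 1   → [0, 1]
ADD      → [1]
DUP      → [1, 1]
LT       → [0]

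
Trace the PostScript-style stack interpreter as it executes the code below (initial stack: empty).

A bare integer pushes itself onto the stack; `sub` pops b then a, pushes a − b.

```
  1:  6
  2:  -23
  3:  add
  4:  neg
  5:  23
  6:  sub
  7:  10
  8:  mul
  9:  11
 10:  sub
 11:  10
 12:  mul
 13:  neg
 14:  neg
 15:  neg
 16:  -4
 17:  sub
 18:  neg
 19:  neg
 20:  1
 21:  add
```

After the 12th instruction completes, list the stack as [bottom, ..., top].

[-710]

6   : [6]
-23 : [6, -23]
add : [-17]
neg : [17]
23  : [17, 23]
sub : [-6]
10  : [-6, 10]
mul : [-60]
11  : [-60, 11]
sub : [-71]
10  : [-71, 10]
mul : [-710]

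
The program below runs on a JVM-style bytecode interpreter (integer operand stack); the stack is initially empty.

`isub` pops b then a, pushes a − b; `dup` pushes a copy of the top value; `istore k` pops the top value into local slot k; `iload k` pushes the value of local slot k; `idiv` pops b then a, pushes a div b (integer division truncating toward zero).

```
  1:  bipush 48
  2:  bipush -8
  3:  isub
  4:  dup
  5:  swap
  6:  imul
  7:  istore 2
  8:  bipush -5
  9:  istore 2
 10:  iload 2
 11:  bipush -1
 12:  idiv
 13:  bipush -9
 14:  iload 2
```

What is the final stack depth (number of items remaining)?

3

bipush 48 : [48]
bipush -8 : [48, -8]
isub      : [56]
dup       : [56, 56]
swap      : [56, 56]
imul      : [3136]
istore 2  : []
bipush -5 : [-5]
istore 2  : []
iload 2   : [-5]
bipush -1 : [-5, -1]
idiv      : [5]
bipush -9 : [5, -9]
iload 2   : [5, -9, -5]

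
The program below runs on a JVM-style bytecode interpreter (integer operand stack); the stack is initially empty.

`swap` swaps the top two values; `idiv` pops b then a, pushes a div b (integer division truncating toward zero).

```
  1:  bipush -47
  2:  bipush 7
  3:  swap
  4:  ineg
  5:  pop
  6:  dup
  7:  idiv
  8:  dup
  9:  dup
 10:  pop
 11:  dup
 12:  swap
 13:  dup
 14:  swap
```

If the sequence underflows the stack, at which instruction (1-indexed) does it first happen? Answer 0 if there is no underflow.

0

bipush -47 : -47
bipush 7   : -47 7
swap       : 7 -47
ineg       : 7 47
pop        : 7
dup        : 7 7
idiv       : 1
dup        : 1 1
dup        : 1 1 1
pop        : 1 1
dup        : 1 1 1
swap       : 1 1 1
dup        : 1 1 1 1
swap       : 1 1 1 1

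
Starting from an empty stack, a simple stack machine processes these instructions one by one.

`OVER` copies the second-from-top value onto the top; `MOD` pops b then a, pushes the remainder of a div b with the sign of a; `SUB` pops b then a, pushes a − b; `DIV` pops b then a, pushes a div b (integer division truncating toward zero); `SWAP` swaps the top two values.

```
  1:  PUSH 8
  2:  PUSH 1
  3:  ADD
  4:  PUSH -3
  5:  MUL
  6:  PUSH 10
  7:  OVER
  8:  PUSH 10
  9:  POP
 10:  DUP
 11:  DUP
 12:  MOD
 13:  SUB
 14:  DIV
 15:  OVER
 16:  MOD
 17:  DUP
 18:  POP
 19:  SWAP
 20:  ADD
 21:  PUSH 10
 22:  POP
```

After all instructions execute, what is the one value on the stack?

-27

PUSH 8  : 8
PUSH 1  : 8 1
ADD     : 9
PUSH -3 : 9 -3
MUL     : -27
PUSH 10 : -27 10
OVER    : -27 10 -27
PUSH 10 : -27 10 -27 10
POP     : -27 10 -27
DUP     : -27 10 -27 -27
DUP     : -27 10 -27 -27 -27
MOD     : -27 10 -27 0
SUB     : -27 10 -27
DIV     : -27 0
OVER    : -27 0 -27
MOD     : -27 0
DUP     : -27 0 0
POP     : -27 0
SWAP    : 0 -27
ADD     : -27
PUSH 10 : -27 10
POP     : -27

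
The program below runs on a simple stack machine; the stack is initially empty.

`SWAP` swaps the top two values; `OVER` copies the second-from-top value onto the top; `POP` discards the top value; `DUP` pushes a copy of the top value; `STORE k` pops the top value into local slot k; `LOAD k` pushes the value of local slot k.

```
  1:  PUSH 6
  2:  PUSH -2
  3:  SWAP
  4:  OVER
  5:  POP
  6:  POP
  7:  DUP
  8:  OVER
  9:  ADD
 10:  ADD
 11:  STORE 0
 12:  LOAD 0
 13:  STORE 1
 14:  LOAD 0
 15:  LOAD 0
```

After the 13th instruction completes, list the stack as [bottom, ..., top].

[]

PUSH 6  : [6]
PUSH -2 : [6, -2]
SWAP    : [-2, 6]
OVER    : [-2, 6, -2]
POP     : [-2, 6]
POP     : [-2]
DUP     : [-2, -2]
OVER    : [-2, -2, -2]
ADD     : [-2, -4]
ADD     : [-6]
STORE 0 : []
LOAD 0  : [-6]
STORE 1 : []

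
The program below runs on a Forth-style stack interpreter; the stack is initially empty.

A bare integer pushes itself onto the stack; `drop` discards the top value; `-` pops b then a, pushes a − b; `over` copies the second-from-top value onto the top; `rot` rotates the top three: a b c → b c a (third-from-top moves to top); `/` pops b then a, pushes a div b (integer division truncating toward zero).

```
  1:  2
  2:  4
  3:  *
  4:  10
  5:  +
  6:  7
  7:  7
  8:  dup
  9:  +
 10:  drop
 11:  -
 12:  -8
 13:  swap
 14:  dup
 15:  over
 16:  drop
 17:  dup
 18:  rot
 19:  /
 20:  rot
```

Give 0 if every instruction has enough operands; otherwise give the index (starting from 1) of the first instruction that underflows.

0

2     2
4     2 4
*     8
10    8 10
+     18
7     18 7
7     18 7 7
dup   18 7 7 7
+     18 7 14
drop  18 7
-     11
-8    11 -8
swap  -8 11
dup   -8 11 11
over  -8 11 11 11
drop  -8 11 11
dup   -8 11 11 11
rot   -8 11 11 11
/     -8 11 1
rot   11 1 -8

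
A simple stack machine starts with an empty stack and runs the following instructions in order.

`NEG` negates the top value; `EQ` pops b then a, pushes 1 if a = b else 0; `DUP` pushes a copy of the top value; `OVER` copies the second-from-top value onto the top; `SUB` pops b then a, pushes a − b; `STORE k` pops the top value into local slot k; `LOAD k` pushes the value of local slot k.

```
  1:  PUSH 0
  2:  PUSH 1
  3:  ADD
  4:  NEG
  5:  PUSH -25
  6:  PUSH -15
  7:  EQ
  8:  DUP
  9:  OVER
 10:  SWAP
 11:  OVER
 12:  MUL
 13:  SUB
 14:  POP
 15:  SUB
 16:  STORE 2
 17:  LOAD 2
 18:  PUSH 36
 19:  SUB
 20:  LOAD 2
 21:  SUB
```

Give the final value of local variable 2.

-1

PUSH 0   : [0]
PUSH 1   : [0, 1]
ADD      : [1]
NEG      : [-1]
PUSH -25 : [-1, -25]
PUSH -15 : [-1, -25, -15]
EQ       : [-1, 0]
DUP      : [-1, 0, 0]
OVER     : [-1, 0, 0, 0]
SWAP     : [-1, 0, 0, 0]
OVER     : [-1, 0, 0, 0, 0]
MUL      : [-1, 0, 0, 0]
SUB      : [-1, 0, 0]
POP      : [-1, 0]
SUB      : [-1]
STORE 2  : []
LOAD 2   : [-1]
PUSH 36  : [-1, 36]
SUB      : [-37]
LOAD 2   : [-37, -1]
SUB      : [-36]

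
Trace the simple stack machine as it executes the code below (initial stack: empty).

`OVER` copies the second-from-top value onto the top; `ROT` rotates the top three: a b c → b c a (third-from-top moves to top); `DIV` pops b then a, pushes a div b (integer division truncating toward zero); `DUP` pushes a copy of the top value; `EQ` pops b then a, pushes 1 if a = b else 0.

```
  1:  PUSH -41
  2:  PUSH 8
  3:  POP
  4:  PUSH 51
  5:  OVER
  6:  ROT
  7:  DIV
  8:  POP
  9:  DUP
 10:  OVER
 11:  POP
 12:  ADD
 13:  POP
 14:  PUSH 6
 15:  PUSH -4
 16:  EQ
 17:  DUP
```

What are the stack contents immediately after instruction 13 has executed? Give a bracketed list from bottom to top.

PUSH -41 : -41
PUSH 8   : -41 8
POP      : -41
PUSH 51  : -41 51
OVER     : -41 51 -41
ROT      : 51 -41 -41
DIV      : 51 1
POP      : 51
DUP      : 51 51
OVER     : 51 51 51
POP      : 51 51
ADD      : 102
POP      : (empty)

[]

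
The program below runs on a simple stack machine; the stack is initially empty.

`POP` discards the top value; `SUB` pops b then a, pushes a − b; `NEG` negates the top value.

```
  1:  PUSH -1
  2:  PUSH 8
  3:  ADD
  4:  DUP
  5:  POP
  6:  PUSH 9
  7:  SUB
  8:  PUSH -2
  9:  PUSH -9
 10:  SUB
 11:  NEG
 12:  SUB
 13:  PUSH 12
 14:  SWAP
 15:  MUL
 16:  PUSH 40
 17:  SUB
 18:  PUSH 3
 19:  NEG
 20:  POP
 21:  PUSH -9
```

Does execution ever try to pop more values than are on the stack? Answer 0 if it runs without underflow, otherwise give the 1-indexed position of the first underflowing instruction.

0

PUSH -1  [-1]
PUSH 8   [-1, 8]
ADD      [7]
DUP      [7, 7]
POP      [7]
PUSH 9   [7, 9]
SUB      [-2]
PUSH -2  [-2, -2]
PUSH -9  [-2, -2, -9]
SUB      [-2, 7]
NEG      [-2, -7]
SUB      [5]
PUSH 12  [5, 12]
SWAP     [12, 5]
MUL      [60]
PUSH 40  [60, 40]
SUB      [20]
PUSH 3   [20, 3]
NEG      [20, -3]
POP      [20]
PUSH -9  [20, -9]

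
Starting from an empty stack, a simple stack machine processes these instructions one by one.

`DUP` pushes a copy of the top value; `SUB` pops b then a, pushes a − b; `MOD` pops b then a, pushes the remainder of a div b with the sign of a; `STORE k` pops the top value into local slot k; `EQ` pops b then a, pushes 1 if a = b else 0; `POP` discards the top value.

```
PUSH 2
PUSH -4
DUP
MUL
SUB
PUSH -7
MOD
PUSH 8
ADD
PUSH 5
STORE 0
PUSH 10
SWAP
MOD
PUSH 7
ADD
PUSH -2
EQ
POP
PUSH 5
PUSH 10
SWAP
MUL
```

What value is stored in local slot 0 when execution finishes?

5

PUSH 2  -> [2]
PUSH -4 -> [2, -4]
DUP     -> [2, -4, -4]
MUL     -> [2, 16]
SUB     -> [-14]
PUSH -7 -> [-14, -7]
MOD     -> [0]
PUSH 8  -> [0, 8]
ADD     -> [8]
PUSH 5  -> [8, 5]
STORE 0 -> [8]
PUSH 10 -> [8, 10]
SWAP    -> [10, 8]
MOD     -> [2]
PUSH 7  -> [2, 7]
ADD     -> [9]
PUSH -2 -> [9, -2]
EQ      -> [0]
POP     -> []
PUSH 5  -> [5]
PUSH 10 -> [5, 10]
SWAP    -> [10, 5]
MUL     -> [50]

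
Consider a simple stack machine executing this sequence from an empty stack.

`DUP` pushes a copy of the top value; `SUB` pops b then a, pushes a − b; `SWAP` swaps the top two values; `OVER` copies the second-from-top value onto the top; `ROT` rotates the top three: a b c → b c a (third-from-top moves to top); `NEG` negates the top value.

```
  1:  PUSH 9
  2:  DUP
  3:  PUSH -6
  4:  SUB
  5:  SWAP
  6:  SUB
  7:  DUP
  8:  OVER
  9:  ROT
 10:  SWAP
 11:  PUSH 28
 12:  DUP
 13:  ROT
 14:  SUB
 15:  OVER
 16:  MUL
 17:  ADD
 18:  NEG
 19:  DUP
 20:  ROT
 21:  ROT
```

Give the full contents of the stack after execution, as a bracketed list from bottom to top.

[6, -644, 6, -644]

PUSH 9  → [9]
DUP     → [9, 9]
PUSH -6 → [9, 9, -6]
SUB     → [9, 15]
SWAP    → [15, 9]
SUB     → [6]
DUP     → [6, 6]
OVER    → [6, 6, 6]
ROT     → [6, 6, 6]
SWAP    → [6, 6, 6]
PUSH 28 → [6, 6, 6, 28]
DUP     → [6, 6, 6, 28, 28]
ROT     → [6, 6, 28, 28, 6]
SUB     → [6, 6, 28, 22]
OVER    → [6, 6, 28, 22, 28]
MUL     → [6, 6, 28, 616]
ADD     → [6, 6, 644]
NEG     → [6, 6, -644]
DUP     → [6, 6, -644, -644]
ROT     → [6, -644, -644, 6]
ROT     → [6, -644, 6, -644]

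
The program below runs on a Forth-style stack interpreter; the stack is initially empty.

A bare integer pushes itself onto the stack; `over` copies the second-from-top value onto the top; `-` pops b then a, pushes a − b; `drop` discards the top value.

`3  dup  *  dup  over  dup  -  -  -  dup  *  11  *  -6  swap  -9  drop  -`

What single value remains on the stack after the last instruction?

-6

3     [3]
dup   [3, 3]
*     [9]
dup   [9, 9]
over  [9, 9, 9]
dup   [9, 9, 9, 9]
-     [9, 9, 0]
-     [9, 9]
-     [0]
dup   [0, 0]
*     [0]
11    [0, 11]
*     [0]
-6    [0, -6]
swap  [-6, 0]
-9    [-6, 0, -9]
drop  [-6, 0]
-     [-6]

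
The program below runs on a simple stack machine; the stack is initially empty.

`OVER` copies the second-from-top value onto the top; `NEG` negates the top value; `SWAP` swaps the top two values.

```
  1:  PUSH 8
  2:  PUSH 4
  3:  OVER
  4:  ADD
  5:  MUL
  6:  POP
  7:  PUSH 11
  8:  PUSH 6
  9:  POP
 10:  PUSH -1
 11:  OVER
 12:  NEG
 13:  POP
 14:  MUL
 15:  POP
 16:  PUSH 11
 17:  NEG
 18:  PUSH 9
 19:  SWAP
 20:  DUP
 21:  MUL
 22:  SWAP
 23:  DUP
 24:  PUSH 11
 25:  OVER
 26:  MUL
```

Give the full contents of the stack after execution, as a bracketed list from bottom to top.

PUSH 8  → [8]
PUSH 4  → [8, 4]
OVER    → [8, 4, 8]
ADD     → [8, 12]
MUL     → [96]
POP     → []
PUSH 11 → [11]
PUSH 6  → [11, 6]
POP     → [11]
PUSH -1 → [11, -1]
OVER    → [11, -1, 11]
NEG     → [11, -1, -11]
POP     → [11, -1]
MUL     → [-11]
POP     → []
PUSH 11 → [11]
NEG     → [-11]
PUSH 9  → [-11, 9]
SWAP    → [9, -11]
DUP     → [9, -11, -11]
MUL     → [9, 121]
SWAP    → [121, 9]
DUP     → [121, 9, 9]
PUSH 11 → [121, 9, 9, 11]
OVER    → [121, 9, 9, 11, 9]
MUL     → [121, 9, 9, 99]

[121, 9, 9, 99]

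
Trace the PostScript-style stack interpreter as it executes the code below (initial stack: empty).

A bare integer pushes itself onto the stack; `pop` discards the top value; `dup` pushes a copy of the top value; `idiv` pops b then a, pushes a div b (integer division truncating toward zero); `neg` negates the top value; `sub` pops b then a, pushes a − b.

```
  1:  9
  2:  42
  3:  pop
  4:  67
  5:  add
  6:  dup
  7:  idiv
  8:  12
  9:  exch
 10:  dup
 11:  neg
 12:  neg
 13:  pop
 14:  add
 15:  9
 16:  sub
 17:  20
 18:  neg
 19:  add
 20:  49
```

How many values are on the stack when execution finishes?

9    → 9
42   → 9 42
pop  → 9
67   → 9 67
add  → 76
dup  → 76 76
idiv → 1
12   → 1 12
exch → 12 1
dup  → 12 1 1
neg  → 12 1 -1
neg  → 12 1 1
pop  → 12 1
add  → 13
9    → 13 9
sub  → 4
20   → 4 20
neg  → 4 -20
add  → -16
49   → -16 49

2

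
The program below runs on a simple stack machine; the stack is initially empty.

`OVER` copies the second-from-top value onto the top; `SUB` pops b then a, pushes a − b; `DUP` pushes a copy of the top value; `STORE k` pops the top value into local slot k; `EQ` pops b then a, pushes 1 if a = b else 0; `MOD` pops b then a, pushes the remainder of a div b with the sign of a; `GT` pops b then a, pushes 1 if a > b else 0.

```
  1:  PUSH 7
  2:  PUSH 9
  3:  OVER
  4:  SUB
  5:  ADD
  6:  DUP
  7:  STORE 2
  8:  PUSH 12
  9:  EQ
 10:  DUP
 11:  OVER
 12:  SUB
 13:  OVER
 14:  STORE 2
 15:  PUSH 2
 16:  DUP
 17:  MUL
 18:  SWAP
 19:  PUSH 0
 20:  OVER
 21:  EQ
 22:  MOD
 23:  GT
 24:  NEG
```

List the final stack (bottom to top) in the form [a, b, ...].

PUSH 7  → 7
PUSH 9  → 7 9
OVER    → 7 9 7
SUB     → 7 2
ADD     → 9
DUP     → 9 9
STORE 2 → 9
PUSH 12 → 9 12
EQ      → 0
DUP     → 0 0
OVER    → 0 0 0
SUB     → 0 0
OVER    → 0 0 0
STORE 2 → 0 0
PUSH 2  → 0 0 2
DUP     → 0 0 2 2
MUL     → 0 0 4
SWAP    → 0 4 0
PUSH 0  → 0 4 0 0
OVER    → 0 4 0 0 0
EQ      → 0 4 0 1
MOD     → 0 4 0
GT      → 0 1
NEG     → 0 -1

[0, -1]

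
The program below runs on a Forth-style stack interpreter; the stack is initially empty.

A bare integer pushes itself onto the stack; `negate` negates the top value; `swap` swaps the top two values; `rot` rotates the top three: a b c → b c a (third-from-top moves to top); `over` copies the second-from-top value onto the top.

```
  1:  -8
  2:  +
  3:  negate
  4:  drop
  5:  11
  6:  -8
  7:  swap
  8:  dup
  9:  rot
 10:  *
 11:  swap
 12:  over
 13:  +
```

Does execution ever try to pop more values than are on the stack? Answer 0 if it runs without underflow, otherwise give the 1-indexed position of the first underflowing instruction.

-8 -> [-8]
+  — needs 2 operands, stack has 1 → underflow

2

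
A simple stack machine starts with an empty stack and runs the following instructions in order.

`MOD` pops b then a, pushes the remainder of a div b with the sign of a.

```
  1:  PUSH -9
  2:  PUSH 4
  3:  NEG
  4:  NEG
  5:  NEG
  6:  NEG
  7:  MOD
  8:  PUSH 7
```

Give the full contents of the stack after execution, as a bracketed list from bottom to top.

PUSH -9 -> [-9]
PUSH 4  -> [-9, 4]
NEG     -> [-9, -4]
NEG     -> [-9, 4]
NEG     -> [-9, -4]
NEG     -> [-9, 4]
MOD     -> [-1]
PUSH 7  -> [-1, 7]

[-1, 7]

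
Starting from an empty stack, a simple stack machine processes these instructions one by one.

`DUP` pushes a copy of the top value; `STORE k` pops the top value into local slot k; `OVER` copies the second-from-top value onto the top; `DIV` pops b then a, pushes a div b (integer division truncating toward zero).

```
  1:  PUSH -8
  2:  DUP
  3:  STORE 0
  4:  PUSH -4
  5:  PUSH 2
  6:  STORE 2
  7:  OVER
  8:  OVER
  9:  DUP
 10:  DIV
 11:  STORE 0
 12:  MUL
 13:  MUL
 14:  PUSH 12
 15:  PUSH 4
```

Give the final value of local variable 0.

1

PUSH -8 → -8
DUP     → -8 -8
STORE 0 → -8
PUSH -4 → -8 -4
PUSH 2  → -8 -4 2
STORE 2 → -8 -4
OVER    → -8 -4 -8
OVER    → -8 -4 -8 -4
DUP     → -8 -4 -8 -4 -4
DIV     → -8 -4 -8 1
STORE 0 → -8 -4 -8
MUL     → -8 32
MUL     → -256
PUSH 12 → -256 12
PUSH 4  → -256 12 4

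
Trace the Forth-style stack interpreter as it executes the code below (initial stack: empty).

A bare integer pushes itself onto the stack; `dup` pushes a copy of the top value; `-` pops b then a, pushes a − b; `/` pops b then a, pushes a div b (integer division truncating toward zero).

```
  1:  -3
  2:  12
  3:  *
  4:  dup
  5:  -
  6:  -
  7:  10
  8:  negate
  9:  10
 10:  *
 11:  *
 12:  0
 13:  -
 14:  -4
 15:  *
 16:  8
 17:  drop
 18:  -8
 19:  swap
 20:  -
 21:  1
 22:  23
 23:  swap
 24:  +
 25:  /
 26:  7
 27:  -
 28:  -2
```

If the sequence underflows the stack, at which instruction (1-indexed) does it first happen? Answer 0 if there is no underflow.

6

-3  -> [-3]
12  -> [-3, 12]
*   -> [-36]
dup -> [-36, -36]
-   -> [0]
-  — needs 2 operands, stack has 1 → underflow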